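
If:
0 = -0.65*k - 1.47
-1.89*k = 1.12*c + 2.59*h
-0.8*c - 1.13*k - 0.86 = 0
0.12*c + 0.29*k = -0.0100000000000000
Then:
No Solution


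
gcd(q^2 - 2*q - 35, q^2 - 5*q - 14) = q - 7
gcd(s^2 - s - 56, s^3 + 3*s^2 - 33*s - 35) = s + 7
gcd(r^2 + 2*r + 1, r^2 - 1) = r + 1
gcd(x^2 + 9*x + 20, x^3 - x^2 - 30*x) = x + 5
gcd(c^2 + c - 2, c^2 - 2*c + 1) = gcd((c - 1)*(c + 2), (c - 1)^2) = c - 1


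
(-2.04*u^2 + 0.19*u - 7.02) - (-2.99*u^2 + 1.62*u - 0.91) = 0.95*u^2 - 1.43*u - 6.11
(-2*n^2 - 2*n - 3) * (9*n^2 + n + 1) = -18*n^4 - 20*n^3 - 31*n^2 - 5*n - 3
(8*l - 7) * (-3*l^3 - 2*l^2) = -24*l^4 + 5*l^3 + 14*l^2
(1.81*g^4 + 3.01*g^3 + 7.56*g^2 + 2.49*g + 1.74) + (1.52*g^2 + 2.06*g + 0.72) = 1.81*g^4 + 3.01*g^3 + 9.08*g^2 + 4.55*g + 2.46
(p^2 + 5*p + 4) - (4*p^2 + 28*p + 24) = -3*p^2 - 23*p - 20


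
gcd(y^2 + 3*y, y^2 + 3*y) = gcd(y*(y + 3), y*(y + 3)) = y^2 + 3*y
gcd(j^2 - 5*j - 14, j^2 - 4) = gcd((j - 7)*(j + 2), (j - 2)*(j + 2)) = j + 2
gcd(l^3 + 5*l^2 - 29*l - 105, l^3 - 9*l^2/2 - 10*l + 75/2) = l^2 - 2*l - 15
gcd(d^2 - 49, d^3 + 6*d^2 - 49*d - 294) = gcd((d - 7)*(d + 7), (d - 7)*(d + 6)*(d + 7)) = d^2 - 49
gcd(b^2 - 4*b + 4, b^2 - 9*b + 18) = 1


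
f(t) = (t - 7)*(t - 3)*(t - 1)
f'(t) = (t - 7)*(t - 3) + (t - 7)*(t - 1) + (t - 3)*(t - 1) = 3*t^2 - 22*t + 31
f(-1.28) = -80.80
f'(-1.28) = 64.08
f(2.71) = 2.13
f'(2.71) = -6.59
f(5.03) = -16.12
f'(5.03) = -3.76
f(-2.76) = -211.38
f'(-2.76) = 114.57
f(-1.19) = -75.15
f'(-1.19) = 61.43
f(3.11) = -0.90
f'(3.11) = -8.40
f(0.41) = -10.07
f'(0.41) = 22.48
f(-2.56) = -189.23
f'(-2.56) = 106.98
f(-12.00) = -3705.00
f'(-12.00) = 727.00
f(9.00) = 96.00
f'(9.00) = 76.00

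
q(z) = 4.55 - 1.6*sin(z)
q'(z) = -1.6*cos(z)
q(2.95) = 4.25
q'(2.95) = 1.57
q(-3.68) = 3.73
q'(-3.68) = 1.37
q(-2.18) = 5.86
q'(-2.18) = 0.92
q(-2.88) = 4.96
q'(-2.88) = 1.55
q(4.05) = 5.81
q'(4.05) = 0.98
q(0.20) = 4.23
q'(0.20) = -1.57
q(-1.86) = 6.08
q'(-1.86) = 0.46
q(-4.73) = 2.95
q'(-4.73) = -0.03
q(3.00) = 4.32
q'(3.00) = 1.58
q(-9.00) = 5.21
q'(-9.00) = 1.46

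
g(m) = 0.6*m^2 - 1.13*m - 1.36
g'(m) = 1.2*m - 1.13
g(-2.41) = 4.85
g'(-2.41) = -4.02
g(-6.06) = 27.52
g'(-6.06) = -8.40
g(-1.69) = 2.26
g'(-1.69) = -3.16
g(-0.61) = -0.45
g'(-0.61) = -1.86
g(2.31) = -0.77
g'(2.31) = 1.64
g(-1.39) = 1.37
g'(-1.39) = -2.80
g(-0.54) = -0.57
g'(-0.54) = -1.78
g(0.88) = -1.89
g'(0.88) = -0.07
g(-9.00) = 57.41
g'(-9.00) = -11.93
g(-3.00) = 7.43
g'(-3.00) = -4.73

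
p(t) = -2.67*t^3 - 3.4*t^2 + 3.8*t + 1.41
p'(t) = -8.01*t^2 - 6.8*t + 3.8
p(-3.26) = 45.39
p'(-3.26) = -59.16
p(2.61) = -59.30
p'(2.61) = -68.51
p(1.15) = -2.78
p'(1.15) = -14.61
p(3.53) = -144.99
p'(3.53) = -120.02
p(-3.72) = 77.67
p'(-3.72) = -81.75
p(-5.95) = 420.85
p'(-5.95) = -239.31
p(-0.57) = -1.37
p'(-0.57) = 5.07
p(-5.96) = 423.25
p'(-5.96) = -240.20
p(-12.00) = 4079.97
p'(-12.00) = -1068.04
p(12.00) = -5056.35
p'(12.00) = -1231.24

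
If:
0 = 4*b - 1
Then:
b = 1/4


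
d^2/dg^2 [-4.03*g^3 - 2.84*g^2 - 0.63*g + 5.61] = -24.18*g - 5.68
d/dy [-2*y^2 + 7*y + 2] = 7 - 4*y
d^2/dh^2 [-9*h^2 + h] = -18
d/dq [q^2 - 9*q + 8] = 2*q - 9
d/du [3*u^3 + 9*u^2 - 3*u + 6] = 9*u^2 + 18*u - 3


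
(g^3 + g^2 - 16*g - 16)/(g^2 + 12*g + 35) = (g^3 + g^2 - 16*g - 16)/(g^2 + 12*g + 35)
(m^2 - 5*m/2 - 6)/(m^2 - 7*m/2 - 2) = (2*m + 3)/(2*m + 1)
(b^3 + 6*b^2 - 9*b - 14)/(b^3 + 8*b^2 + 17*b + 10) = (b^2 + 5*b - 14)/(b^2 + 7*b + 10)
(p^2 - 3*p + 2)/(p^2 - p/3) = 3*(p^2 - 3*p + 2)/(p*(3*p - 1))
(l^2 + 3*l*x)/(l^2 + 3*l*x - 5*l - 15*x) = l/(l - 5)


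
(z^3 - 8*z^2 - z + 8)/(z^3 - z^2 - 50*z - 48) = (z - 1)/(z + 6)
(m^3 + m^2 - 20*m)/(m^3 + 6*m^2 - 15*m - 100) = m/(m + 5)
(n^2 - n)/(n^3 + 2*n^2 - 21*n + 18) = n/(n^2 + 3*n - 18)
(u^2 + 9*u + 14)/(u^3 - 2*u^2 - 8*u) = (u + 7)/(u*(u - 4))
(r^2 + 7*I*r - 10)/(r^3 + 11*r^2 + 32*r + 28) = (r^2 + 7*I*r - 10)/(r^3 + 11*r^2 + 32*r + 28)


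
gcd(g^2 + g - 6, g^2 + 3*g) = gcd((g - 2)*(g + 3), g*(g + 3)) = g + 3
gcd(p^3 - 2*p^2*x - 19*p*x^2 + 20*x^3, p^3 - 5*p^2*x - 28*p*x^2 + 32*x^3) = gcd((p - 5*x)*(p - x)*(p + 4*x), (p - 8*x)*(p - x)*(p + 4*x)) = -p^2 - 3*p*x + 4*x^2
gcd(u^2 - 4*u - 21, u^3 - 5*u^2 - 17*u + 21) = u^2 - 4*u - 21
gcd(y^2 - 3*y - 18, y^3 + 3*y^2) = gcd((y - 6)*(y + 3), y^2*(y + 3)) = y + 3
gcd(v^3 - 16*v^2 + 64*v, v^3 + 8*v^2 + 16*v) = v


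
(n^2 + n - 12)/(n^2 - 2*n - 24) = (n - 3)/(n - 6)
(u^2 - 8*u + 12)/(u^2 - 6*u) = (u - 2)/u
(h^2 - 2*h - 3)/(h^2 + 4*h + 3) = (h - 3)/(h + 3)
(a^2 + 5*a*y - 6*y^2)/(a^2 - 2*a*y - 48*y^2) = (-a + y)/(-a + 8*y)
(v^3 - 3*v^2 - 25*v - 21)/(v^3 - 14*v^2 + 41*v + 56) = (v + 3)/(v - 8)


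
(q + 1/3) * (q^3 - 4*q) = q^4 + q^3/3 - 4*q^2 - 4*q/3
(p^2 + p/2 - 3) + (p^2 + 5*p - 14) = 2*p^2 + 11*p/2 - 17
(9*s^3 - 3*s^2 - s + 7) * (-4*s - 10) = -36*s^4 - 78*s^3 + 34*s^2 - 18*s - 70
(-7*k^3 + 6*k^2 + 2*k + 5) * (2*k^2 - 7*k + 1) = -14*k^5 + 61*k^4 - 45*k^3 + 2*k^2 - 33*k + 5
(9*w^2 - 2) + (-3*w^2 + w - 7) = 6*w^2 + w - 9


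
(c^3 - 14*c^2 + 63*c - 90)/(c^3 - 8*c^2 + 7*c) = (c^3 - 14*c^2 + 63*c - 90)/(c*(c^2 - 8*c + 7))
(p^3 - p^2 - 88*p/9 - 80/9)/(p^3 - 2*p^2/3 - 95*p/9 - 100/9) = (3*p + 4)/(3*p + 5)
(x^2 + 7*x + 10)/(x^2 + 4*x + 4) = (x + 5)/(x + 2)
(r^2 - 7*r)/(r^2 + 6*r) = (r - 7)/(r + 6)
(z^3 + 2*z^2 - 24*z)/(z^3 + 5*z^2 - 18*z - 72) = z/(z + 3)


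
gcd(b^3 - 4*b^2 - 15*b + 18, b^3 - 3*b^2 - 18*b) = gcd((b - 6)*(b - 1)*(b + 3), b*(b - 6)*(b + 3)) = b^2 - 3*b - 18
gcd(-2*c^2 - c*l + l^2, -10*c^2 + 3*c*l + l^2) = 2*c - l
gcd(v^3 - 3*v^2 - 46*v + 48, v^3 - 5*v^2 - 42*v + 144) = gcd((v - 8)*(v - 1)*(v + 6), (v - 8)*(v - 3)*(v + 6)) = v^2 - 2*v - 48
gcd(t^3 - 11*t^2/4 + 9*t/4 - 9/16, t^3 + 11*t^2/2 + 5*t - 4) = t - 1/2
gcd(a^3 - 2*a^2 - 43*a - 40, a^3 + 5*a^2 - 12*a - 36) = 1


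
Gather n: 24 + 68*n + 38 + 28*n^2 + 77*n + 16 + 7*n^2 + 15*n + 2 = 35*n^2 + 160*n + 80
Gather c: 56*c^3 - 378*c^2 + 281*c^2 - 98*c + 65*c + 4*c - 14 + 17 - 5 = 56*c^3 - 97*c^2 - 29*c - 2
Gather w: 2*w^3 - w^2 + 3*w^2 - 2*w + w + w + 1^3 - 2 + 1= 2*w^3 + 2*w^2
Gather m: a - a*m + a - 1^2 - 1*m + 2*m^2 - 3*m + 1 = 2*a + 2*m^2 + m*(-a - 4)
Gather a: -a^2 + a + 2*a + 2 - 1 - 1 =-a^2 + 3*a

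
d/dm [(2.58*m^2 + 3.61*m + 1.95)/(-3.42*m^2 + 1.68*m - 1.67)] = (16.6806*m^2 + 4.7208*m - 9.3047)/(11.6964*m^4 - 11.4912*m^3 + 14.2452*m^2 - 5.6112*m + 2.7889)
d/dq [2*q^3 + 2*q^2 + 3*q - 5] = 6*q^2 + 4*q + 3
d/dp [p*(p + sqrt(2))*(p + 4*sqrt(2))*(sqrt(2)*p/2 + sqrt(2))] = 2*sqrt(2)*p^3 + 3*sqrt(2)*p^2 + 15*p^2 + 8*sqrt(2)*p + 20*p + 8*sqrt(2)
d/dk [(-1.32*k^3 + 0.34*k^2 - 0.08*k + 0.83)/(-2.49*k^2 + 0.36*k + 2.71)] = (3.2868*k^4 - 0.9504*k^3 - 10.8084*k^2 + 5.9762*k - 0.5156)/(6.2001*k^4 - 1.7928*k^3 - 13.3662*k^2 + 1.9512*k + 7.3441)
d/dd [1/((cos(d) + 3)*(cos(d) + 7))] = 2*(cos(d) + 5)*sin(d)/((cos(d) + 3)^2*(cos(d) + 7)^2)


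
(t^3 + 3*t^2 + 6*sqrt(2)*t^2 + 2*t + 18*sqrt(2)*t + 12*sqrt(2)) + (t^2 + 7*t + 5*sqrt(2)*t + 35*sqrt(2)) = t^3 + 4*t^2 + 6*sqrt(2)*t^2 + 9*t + 23*sqrt(2)*t + 47*sqrt(2)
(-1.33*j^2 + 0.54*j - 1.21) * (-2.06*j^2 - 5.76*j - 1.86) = 2.7398*j^4 + 6.5484*j^3 + 1.856*j^2 + 5.9652*j + 2.2506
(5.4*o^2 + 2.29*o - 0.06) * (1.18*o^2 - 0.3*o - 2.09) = 6.372*o^4 + 1.0822*o^3 - 12.0438*o^2 - 4.7681*o + 0.1254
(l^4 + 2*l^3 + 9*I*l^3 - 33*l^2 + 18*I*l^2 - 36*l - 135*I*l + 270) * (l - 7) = l^5 - 5*l^4 + 9*I*l^4 - 47*l^3 - 45*I*l^3 + 195*l^2 - 261*I*l^2 + 522*l + 945*I*l - 1890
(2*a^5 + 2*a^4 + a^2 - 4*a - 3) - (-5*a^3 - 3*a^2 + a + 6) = 2*a^5 + 2*a^4 + 5*a^3 + 4*a^2 - 5*a - 9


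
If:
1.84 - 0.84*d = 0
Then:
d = 2.19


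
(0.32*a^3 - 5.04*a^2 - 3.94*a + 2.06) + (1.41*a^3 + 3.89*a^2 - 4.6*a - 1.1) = 1.73*a^3 - 1.15*a^2 - 8.54*a + 0.96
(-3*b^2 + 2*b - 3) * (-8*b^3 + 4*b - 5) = 24*b^5 - 16*b^4 + 12*b^3 + 23*b^2 - 22*b + 15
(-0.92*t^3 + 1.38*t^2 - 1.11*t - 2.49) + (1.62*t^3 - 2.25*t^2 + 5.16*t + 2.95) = 0.7*t^3 - 0.87*t^2 + 4.05*t + 0.46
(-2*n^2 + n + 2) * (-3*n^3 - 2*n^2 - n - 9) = 6*n^5 + n^4 - 6*n^3 + 13*n^2 - 11*n - 18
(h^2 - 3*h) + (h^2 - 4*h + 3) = 2*h^2 - 7*h + 3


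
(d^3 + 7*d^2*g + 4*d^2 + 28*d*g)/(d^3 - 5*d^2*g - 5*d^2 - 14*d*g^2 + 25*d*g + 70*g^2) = d*(d^2 + 7*d*g + 4*d + 28*g)/(d^3 - 5*d^2*g - 5*d^2 - 14*d*g^2 + 25*d*g + 70*g^2)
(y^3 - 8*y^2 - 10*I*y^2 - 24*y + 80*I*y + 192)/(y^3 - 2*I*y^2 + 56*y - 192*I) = (y - 8)/(y + 8*I)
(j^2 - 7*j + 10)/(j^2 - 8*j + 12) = (j - 5)/(j - 6)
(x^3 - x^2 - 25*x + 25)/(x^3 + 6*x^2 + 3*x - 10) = (x - 5)/(x + 2)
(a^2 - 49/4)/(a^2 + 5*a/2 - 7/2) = (a - 7/2)/(a - 1)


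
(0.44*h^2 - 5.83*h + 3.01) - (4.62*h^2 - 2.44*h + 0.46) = -4.18*h^2 - 3.39*h + 2.55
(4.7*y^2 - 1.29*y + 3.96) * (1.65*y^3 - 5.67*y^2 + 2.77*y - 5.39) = 7.755*y^5 - 28.7775*y^4 + 26.8673*y^3 - 51.3595*y^2 + 17.9223*y - 21.3444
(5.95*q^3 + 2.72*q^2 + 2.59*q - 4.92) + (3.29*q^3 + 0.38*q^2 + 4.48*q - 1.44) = 9.24*q^3 + 3.1*q^2 + 7.07*q - 6.36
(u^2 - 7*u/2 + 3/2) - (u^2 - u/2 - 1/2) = 2 - 3*u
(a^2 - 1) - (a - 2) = a^2 - a + 1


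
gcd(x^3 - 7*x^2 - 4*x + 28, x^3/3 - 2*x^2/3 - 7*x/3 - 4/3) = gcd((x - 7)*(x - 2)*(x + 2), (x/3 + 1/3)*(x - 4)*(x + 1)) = 1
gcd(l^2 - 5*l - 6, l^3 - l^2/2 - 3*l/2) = l + 1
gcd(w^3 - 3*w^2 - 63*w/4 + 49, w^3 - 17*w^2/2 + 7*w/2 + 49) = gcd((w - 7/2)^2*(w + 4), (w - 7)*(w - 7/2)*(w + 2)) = w - 7/2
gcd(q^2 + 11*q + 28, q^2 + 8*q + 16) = q + 4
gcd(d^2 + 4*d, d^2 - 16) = d + 4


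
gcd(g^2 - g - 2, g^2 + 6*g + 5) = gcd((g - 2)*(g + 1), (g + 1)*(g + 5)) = g + 1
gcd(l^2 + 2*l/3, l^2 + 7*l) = l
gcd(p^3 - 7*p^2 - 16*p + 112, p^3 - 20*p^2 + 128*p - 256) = p - 4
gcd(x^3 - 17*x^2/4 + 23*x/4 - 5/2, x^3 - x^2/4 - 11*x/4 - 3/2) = x - 2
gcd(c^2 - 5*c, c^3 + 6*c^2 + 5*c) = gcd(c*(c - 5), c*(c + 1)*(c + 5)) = c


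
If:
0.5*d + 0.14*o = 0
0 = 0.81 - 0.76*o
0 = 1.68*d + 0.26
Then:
No Solution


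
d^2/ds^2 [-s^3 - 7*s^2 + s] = -6*s - 14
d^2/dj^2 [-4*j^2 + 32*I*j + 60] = -8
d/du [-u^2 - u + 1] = -2*u - 1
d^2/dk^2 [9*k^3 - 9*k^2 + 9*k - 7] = 54*k - 18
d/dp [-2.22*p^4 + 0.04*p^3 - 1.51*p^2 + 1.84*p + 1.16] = -8.88*p^3 + 0.12*p^2 - 3.02*p + 1.84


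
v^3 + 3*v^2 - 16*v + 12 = (v - 2)*(v - 1)*(v + 6)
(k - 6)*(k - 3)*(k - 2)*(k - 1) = k^4 - 12*k^3 + 47*k^2 - 72*k + 36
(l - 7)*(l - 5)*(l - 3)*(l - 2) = l^4 - 17*l^3 + 101*l^2 - 247*l + 210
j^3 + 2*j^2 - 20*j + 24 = (j - 2)^2*(j + 6)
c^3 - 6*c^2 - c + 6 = (c - 6)*(c - 1)*(c + 1)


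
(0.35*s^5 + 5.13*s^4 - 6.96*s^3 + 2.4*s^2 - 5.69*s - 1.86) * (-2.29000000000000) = -0.8015*s^5 - 11.7477*s^4 + 15.9384*s^3 - 5.496*s^2 + 13.0301*s + 4.2594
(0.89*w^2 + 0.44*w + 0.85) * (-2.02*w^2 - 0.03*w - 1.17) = -1.7978*w^4 - 0.9155*w^3 - 2.7715*w^2 - 0.5403*w - 0.9945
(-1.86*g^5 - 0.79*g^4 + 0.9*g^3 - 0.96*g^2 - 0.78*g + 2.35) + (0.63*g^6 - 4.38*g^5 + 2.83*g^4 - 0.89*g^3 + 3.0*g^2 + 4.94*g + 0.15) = 0.63*g^6 - 6.24*g^5 + 2.04*g^4 + 0.01*g^3 + 2.04*g^2 + 4.16*g + 2.5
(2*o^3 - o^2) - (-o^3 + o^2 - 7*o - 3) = 3*o^3 - 2*o^2 + 7*o + 3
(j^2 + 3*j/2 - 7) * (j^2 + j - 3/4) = j^4 + 5*j^3/2 - 25*j^2/4 - 65*j/8 + 21/4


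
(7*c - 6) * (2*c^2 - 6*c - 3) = 14*c^3 - 54*c^2 + 15*c + 18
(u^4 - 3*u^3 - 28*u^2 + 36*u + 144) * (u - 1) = u^5 - 4*u^4 - 25*u^3 + 64*u^2 + 108*u - 144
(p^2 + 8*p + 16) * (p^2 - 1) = p^4 + 8*p^3 + 15*p^2 - 8*p - 16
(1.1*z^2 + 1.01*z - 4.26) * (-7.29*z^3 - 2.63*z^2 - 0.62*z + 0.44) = -8.019*z^5 - 10.2559*z^4 + 27.7171*z^3 + 11.0616*z^2 + 3.0856*z - 1.8744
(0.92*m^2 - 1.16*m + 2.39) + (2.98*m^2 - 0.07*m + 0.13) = 3.9*m^2 - 1.23*m + 2.52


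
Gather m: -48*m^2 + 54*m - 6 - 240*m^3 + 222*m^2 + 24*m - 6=-240*m^3 + 174*m^2 + 78*m - 12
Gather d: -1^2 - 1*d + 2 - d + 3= 4 - 2*d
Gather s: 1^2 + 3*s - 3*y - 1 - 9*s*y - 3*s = -9*s*y - 3*y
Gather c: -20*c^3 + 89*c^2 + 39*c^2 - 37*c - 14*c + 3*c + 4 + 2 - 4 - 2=-20*c^3 + 128*c^2 - 48*c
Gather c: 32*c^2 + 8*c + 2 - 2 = 32*c^2 + 8*c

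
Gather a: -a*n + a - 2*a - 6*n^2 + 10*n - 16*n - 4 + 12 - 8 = a*(-n - 1) - 6*n^2 - 6*n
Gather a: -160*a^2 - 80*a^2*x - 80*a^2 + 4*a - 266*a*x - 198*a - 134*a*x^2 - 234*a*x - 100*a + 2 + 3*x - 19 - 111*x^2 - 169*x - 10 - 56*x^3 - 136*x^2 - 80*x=a^2*(-80*x - 240) + a*(-134*x^2 - 500*x - 294) - 56*x^3 - 247*x^2 - 246*x - 27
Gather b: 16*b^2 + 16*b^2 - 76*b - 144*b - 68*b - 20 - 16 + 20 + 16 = 32*b^2 - 288*b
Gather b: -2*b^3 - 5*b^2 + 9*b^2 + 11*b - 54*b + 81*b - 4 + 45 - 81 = -2*b^3 + 4*b^2 + 38*b - 40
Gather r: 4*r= 4*r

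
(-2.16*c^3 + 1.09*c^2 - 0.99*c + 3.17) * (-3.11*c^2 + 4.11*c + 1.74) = 6.7176*c^5 - 12.2675*c^4 + 3.8004*c^3 - 12.031*c^2 + 11.3061*c + 5.5158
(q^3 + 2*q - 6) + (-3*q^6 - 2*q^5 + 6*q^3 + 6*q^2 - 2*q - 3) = -3*q^6 - 2*q^5 + 7*q^3 + 6*q^2 - 9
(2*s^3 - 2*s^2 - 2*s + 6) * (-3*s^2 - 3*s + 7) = -6*s^5 + 26*s^3 - 26*s^2 - 32*s + 42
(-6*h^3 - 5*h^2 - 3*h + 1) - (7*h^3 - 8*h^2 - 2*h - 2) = -13*h^3 + 3*h^2 - h + 3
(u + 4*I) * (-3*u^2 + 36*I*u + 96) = -3*u^3 + 24*I*u^2 - 48*u + 384*I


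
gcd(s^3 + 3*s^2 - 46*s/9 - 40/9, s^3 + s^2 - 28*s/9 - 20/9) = s^2 - s - 10/9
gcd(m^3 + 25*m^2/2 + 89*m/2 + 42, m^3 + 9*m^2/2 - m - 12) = m + 4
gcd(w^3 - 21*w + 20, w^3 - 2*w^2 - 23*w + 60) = w^2 + w - 20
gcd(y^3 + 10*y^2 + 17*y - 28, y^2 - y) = y - 1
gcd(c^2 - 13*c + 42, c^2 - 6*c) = c - 6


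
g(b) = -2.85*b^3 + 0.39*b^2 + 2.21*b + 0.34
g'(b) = -8.55*b^2 + 0.78*b + 2.21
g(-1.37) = 5.37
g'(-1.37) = -14.91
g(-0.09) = 0.15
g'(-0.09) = 2.07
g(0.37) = 1.07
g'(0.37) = 1.33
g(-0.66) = -0.13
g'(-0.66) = -2.03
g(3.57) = -116.47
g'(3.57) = -103.97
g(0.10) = 0.56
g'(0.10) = 2.20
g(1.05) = -0.21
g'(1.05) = -6.40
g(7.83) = -1326.58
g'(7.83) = -515.87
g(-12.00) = 4954.78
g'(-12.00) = -1238.35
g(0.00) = 0.34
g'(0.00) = 2.21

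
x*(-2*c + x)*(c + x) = -2*c^2*x - c*x^2 + x^3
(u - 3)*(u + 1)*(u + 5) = u^3 + 3*u^2 - 13*u - 15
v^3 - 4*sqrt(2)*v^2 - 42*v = v*(v - 7*sqrt(2))*(v + 3*sqrt(2))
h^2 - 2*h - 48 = (h - 8)*(h + 6)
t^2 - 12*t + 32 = (t - 8)*(t - 4)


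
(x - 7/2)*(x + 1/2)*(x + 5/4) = x^3 - 7*x^2/4 - 11*x/2 - 35/16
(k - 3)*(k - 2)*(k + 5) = k^3 - 19*k + 30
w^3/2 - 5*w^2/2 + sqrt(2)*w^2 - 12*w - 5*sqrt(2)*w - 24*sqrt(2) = (w/2 + sqrt(2))*(w - 8)*(w + 3)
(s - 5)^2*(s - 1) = s^3 - 11*s^2 + 35*s - 25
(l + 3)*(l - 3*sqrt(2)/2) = l^2 - 3*sqrt(2)*l/2 + 3*l - 9*sqrt(2)/2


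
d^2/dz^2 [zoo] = 0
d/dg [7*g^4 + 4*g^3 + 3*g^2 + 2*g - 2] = 28*g^3 + 12*g^2 + 6*g + 2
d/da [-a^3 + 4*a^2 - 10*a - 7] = -3*a^2 + 8*a - 10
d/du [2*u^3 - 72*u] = 6*u^2 - 72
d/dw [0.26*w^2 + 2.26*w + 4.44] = 0.52*w + 2.26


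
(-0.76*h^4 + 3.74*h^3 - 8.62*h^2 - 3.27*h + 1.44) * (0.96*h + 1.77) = -0.7296*h^5 + 2.2452*h^4 - 1.6554*h^3 - 18.3966*h^2 - 4.4055*h + 2.5488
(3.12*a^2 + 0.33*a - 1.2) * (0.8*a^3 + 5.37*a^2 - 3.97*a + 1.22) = 2.496*a^5 + 17.0184*a^4 - 11.5743*a^3 - 3.9477*a^2 + 5.1666*a - 1.464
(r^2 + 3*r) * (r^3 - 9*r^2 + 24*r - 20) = r^5 - 6*r^4 - 3*r^3 + 52*r^2 - 60*r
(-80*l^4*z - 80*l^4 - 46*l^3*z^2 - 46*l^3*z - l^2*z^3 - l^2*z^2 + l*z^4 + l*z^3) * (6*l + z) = -480*l^5*z - 480*l^5 - 356*l^4*z^2 - 356*l^4*z - 52*l^3*z^3 - 52*l^3*z^2 + 5*l^2*z^4 + 5*l^2*z^3 + l*z^5 + l*z^4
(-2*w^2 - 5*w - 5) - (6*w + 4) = -2*w^2 - 11*w - 9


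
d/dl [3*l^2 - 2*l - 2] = 6*l - 2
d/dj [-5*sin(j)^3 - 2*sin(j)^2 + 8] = -(15*sin(j) + 4)*sin(j)*cos(j)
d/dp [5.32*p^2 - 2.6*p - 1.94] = 10.64*p - 2.6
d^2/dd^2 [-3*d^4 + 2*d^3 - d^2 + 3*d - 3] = -36*d^2 + 12*d - 2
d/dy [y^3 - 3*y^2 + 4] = 3*y*(y - 2)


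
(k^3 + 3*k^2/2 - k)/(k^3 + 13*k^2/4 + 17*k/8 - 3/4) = 4*k*(2*k - 1)/(8*k^2 + 10*k - 3)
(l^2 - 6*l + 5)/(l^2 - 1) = (l - 5)/(l + 1)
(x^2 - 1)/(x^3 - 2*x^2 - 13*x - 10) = (x - 1)/(x^2 - 3*x - 10)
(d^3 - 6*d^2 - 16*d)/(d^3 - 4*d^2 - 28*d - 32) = d/(d + 2)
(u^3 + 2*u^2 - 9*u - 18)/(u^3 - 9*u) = (u + 2)/u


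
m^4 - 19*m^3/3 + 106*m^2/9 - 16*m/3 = m*(m - 3)*(m - 8/3)*(m - 2/3)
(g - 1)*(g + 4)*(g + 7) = g^3 + 10*g^2 + 17*g - 28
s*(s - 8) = s^2 - 8*s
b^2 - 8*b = b*(b - 8)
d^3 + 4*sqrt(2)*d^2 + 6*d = d*(d + sqrt(2))*(d + 3*sqrt(2))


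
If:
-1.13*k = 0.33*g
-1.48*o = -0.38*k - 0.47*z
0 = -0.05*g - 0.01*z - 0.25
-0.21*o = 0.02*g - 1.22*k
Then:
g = 61.54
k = -17.97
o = -110.27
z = -332.71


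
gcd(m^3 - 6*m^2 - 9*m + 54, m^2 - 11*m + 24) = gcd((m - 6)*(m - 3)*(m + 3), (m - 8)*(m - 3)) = m - 3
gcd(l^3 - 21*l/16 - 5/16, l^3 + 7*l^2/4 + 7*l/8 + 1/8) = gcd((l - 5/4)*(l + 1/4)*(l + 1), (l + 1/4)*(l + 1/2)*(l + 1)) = l^2 + 5*l/4 + 1/4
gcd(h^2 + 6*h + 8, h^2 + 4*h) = h + 4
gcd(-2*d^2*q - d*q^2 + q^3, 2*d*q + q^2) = q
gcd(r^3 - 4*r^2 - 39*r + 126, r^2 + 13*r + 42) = r + 6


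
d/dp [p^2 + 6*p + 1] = 2*p + 6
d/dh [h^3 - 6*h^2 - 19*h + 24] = 3*h^2 - 12*h - 19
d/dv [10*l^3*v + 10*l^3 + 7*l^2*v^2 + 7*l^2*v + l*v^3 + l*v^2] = l*(10*l^2 + 14*l*v + 7*l + 3*v^2 + 2*v)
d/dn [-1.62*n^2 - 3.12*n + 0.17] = -3.24*n - 3.12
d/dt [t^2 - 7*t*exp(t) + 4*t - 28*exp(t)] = -7*t*exp(t) + 2*t - 35*exp(t) + 4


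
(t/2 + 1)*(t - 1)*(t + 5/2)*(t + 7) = t^4/2 + 21*t^3/4 + 25*t^2/2 - 3*t/4 - 35/2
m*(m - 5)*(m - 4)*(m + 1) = m^4 - 8*m^3 + 11*m^2 + 20*m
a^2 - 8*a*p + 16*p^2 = (a - 4*p)^2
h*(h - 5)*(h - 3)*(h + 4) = h^4 - 4*h^3 - 17*h^2 + 60*h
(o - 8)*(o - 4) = o^2 - 12*o + 32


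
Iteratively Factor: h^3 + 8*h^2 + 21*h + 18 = (h + 3)*(h^2 + 5*h + 6) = (h + 3)^2*(h + 2)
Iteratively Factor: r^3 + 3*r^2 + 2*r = (r + 2)*(r^2 + r) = (r + 1)*(r + 2)*(r)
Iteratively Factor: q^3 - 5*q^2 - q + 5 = (q + 1)*(q^2 - 6*q + 5) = (q - 5)*(q + 1)*(q - 1)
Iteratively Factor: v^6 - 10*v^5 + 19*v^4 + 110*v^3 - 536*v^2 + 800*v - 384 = (v - 2)*(v^5 - 8*v^4 + 3*v^3 + 116*v^2 - 304*v + 192) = (v - 4)*(v - 2)*(v^4 - 4*v^3 - 13*v^2 + 64*v - 48) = (v - 4)^2*(v - 2)*(v^3 - 13*v + 12) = (v - 4)^2*(v - 2)*(v - 1)*(v^2 + v - 12) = (v - 4)^2*(v - 3)*(v - 2)*(v - 1)*(v + 4)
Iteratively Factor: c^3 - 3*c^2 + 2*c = (c - 1)*(c^2 - 2*c) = (c - 2)*(c - 1)*(c)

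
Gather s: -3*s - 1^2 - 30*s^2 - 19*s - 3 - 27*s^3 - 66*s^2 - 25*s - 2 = -27*s^3 - 96*s^2 - 47*s - 6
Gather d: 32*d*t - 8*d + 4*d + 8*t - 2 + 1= d*(32*t - 4) + 8*t - 1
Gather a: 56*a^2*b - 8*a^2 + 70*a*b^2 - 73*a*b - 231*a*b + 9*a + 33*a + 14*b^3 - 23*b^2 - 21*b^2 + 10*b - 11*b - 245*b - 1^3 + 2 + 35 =a^2*(56*b - 8) + a*(70*b^2 - 304*b + 42) + 14*b^3 - 44*b^2 - 246*b + 36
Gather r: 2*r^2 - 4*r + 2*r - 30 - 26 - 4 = 2*r^2 - 2*r - 60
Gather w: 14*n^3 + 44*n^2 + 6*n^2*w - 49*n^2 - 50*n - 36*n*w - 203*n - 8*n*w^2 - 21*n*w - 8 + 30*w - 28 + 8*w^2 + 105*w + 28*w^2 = 14*n^3 - 5*n^2 - 253*n + w^2*(36 - 8*n) + w*(6*n^2 - 57*n + 135) - 36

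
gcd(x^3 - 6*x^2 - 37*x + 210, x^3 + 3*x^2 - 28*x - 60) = x^2 + x - 30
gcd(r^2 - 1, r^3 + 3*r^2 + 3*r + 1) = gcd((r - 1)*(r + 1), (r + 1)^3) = r + 1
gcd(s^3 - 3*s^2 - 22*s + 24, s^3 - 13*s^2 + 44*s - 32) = s - 1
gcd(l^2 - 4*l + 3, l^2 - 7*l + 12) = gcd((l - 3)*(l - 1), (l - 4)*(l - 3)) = l - 3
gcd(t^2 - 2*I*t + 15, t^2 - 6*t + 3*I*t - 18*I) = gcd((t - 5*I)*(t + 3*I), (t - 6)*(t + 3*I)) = t + 3*I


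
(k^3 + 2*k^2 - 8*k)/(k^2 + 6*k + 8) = k*(k - 2)/(k + 2)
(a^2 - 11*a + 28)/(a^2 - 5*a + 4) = (a - 7)/(a - 1)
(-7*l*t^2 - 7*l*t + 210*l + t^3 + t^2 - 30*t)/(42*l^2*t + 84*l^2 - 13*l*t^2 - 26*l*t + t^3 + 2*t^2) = (t^2 + t - 30)/(-6*l*t - 12*l + t^2 + 2*t)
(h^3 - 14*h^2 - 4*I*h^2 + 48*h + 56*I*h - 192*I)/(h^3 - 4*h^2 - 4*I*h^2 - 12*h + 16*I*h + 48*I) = (h - 8)/(h + 2)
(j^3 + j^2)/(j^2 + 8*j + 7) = j^2/(j + 7)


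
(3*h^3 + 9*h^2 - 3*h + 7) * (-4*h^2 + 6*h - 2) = -12*h^5 - 18*h^4 + 60*h^3 - 64*h^2 + 48*h - 14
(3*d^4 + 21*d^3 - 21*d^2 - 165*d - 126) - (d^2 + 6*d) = 3*d^4 + 21*d^3 - 22*d^2 - 171*d - 126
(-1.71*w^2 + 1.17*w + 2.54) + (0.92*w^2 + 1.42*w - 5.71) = -0.79*w^2 + 2.59*w - 3.17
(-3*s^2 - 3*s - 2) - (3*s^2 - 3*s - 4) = 2 - 6*s^2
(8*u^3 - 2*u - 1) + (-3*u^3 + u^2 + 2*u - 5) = 5*u^3 + u^2 - 6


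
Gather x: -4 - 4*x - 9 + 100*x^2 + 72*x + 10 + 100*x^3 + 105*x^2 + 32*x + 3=100*x^3 + 205*x^2 + 100*x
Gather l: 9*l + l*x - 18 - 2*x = l*(x + 9) - 2*x - 18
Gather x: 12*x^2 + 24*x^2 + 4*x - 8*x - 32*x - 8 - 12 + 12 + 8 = 36*x^2 - 36*x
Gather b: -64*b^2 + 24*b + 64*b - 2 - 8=-64*b^2 + 88*b - 10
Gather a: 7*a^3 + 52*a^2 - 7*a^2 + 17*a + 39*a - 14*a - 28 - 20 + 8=7*a^3 + 45*a^2 + 42*a - 40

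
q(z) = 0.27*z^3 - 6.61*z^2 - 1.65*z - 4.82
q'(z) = 0.81*z^2 - 13.22*z - 1.65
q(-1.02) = -10.30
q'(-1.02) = 12.68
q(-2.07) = -32.12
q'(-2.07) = 29.19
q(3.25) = -70.73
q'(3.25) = -36.06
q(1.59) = -23.07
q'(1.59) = -20.62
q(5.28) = -158.06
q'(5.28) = -48.87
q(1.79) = -27.40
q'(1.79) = -22.72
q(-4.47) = -153.63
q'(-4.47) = 73.63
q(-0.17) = -4.73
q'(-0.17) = 0.62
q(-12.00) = -1403.42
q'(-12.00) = 273.63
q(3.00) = -61.97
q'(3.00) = -34.02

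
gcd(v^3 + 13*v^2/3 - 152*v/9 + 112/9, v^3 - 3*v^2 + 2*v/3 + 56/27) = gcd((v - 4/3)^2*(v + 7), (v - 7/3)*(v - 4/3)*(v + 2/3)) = v - 4/3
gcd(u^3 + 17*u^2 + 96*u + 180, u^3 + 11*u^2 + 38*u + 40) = u + 5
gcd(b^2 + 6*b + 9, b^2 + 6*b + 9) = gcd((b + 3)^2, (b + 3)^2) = b^2 + 6*b + 9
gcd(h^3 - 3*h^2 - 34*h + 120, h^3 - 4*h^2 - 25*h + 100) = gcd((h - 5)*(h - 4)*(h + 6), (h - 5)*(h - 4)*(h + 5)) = h^2 - 9*h + 20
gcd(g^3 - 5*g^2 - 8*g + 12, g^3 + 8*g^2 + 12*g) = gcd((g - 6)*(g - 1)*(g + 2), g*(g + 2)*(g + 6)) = g + 2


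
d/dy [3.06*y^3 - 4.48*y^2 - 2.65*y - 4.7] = 9.18*y^2 - 8.96*y - 2.65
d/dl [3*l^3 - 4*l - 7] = 9*l^2 - 4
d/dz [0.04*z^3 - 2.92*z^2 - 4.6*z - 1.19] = 0.12*z^2 - 5.84*z - 4.6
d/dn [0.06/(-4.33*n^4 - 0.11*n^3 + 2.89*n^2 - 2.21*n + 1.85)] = (1.0392*n^3 + 0.0198*n^2 - 0.3468*n + 0.1326)/(4.33*n^4 + 0.11*n^3 - 2.89*n^2 + 2.21*n - 1.85)^2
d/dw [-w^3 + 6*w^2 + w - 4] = -3*w^2 + 12*w + 1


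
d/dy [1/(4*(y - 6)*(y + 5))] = (1 - 2*y)/(4*(y^4 - 2*y^3 - 59*y^2 + 60*y + 900))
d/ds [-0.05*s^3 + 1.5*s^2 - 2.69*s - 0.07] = -0.15*s^2 + 3.0*s - 2.69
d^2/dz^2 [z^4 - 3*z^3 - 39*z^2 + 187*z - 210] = 12*z^2 - 18*z - 78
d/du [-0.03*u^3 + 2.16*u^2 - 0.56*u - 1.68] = -0.09*u^2 + 4.32*u - 0.56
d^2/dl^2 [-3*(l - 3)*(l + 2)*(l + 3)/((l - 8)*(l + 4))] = 6*(-47*l^3 - 522*l^2 - 2424*l - 2336)/(l^6 - 12*l^5 - 48*l^4 + 704*l^3 + 1536*l^2 - 12288*l - 32768)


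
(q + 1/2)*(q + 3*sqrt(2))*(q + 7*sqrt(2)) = q^3 + q^2/2 + 10*sqrt(2)*q^2 + 5*sqrt(2)*q + 42*q + 21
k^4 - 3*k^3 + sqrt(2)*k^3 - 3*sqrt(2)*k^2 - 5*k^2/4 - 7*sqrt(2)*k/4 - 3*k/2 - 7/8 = (k - 7/2)*(k + 1/2)*(k + sqrt(2)/2)^2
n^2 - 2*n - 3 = (n - 3)*(n + 1)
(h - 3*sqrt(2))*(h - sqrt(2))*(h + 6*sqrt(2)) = h^3 + 2*sqrt(2)*h^2 - 42*h + 36*sqrt(2)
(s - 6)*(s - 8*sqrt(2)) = s^2 - 8*sqrt(2)*s - 6*s + 48*sqrt(2)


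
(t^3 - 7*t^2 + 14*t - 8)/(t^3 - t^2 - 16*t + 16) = (t - 2)/(t + 4)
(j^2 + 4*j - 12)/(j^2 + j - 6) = (j + 6)/(j + 3)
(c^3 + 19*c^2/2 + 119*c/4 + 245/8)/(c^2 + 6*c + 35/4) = c + 7/2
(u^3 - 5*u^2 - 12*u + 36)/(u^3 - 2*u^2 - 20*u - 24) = (u^2 + u - 6)/(u^2 + 4*u + 4)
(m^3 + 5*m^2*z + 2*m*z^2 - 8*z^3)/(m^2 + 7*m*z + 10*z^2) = (m^2 + 3*m*z - 4*z^2)/(m + 5*z)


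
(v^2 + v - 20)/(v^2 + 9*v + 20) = (v - 4)/(v + 4)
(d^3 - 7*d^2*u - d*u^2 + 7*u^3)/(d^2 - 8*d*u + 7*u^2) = d + u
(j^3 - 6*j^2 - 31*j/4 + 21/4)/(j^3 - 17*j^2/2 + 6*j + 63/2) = (j - 1/2)/(j - 3)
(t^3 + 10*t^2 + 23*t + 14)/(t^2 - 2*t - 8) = (t^2 + 8*t + 7)/(t - 4)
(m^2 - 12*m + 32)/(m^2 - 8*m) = (m - 4)/m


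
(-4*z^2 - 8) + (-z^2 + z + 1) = -5*z^2 + z - 7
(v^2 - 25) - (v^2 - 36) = 11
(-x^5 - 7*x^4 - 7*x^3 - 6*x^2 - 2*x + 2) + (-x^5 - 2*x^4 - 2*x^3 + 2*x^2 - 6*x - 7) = -2*x^5 - 9*x^4 - 9*x^3 - 4*x^2 - 8*x - 5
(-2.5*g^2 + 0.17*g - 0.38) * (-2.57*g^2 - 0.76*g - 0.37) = 6.425*g^4 + 1.4631*g^3 + 1.7724*g^2 + 0.2259*g + 0.1406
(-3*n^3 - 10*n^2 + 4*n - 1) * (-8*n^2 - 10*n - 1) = 24*n^5 + 110*n^4 + 71*n^3 - 22*n^2 + 6*n + 1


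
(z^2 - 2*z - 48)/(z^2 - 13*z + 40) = (z + 6)/(z - 5)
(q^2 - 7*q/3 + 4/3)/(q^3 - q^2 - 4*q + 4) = (q - 4/3)/(q^2 - 4)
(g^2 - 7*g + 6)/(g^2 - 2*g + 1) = (g - 6)/(g - 1)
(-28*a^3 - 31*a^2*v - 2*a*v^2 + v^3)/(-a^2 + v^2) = (-28*a^2 - 3*a*v + v^2)/(-a + v)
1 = 1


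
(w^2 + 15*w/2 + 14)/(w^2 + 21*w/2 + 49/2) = (w + 4)/(w + 7)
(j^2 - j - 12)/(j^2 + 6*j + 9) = (j - 4)/(j + 3)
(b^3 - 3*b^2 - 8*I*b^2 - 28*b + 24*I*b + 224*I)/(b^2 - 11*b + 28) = (b^2 + b*(4 - 8*I) - 32*I)/(b - 4)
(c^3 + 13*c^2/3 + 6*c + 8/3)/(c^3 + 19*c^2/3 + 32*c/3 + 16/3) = (c + 2)/(c + 4)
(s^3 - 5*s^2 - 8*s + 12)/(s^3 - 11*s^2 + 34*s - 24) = (s + 2)/(s - 4)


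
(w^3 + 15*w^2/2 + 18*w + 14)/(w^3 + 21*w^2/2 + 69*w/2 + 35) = (w + 2)/(w + 5)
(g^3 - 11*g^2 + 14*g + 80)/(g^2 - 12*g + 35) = (g^2 - 6*g - 16)/(g - 7)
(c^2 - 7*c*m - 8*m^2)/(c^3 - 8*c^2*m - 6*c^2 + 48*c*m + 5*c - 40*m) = (c + m)/(c^2 - 6*c + 5)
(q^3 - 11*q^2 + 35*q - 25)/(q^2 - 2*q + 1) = (q^2 - 10*q + 25)/(q - 1)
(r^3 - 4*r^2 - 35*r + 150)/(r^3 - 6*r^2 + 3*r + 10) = (r^2 + r - 30)/(r^2 - r - 2)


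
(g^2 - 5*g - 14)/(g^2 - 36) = (g^2 - 5*g - 14)/(g^2 - 36)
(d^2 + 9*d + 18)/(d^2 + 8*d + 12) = (d + 3)/(d + 2)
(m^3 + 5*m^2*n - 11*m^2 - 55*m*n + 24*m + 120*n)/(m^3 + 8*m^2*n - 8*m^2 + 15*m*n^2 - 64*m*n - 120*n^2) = (m - 3)/(m + 3*n)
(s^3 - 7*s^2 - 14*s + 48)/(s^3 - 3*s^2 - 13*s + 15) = (s^2 - 10*s + 16)/(s^2 - 6*s + 5)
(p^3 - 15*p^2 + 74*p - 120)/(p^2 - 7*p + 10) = (p^2 - 10*p + 24)/(p - 2)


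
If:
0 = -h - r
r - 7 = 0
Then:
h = -7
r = 7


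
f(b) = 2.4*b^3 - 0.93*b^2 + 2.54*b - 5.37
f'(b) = 7.2*b^2 - 1.86*b + 2.54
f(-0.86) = -9.77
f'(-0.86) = 9.46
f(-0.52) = -7.28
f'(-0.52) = 5.45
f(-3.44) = -122.81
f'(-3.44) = 94.14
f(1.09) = -0.60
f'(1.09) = 9.07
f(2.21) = 21.61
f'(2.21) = 33.59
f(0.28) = -4.68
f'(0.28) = 2.58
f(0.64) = -3.50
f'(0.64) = 4.30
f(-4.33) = -228.64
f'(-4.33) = 145.59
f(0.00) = -5.37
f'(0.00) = 2.54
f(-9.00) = -1853.16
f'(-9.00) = 602.48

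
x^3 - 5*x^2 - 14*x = x*(x - 7)*(x + 2)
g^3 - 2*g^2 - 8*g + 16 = (g - 2)*(g - 2*sqrt(2))*(g + 2*sqrt(2))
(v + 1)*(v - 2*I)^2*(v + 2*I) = v^4 + v^3 - 2*I*v^3 + 4*v^2 - 2*I*v^2 + 4*v - 8*I*v - 8*I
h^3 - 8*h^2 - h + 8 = (h - 8)*(h - 1)*(h + 1)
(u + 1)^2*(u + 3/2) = u^3 + 7*u^2/2 + 4*u + 3/2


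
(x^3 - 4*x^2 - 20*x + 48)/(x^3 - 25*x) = (x^3 - 4*x^2 - 20*x + 48)/(x*(x^2 - 25))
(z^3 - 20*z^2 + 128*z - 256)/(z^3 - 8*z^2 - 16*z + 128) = (z - 8)/(z + 4)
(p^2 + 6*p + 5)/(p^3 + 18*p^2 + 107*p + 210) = (p + 1)/(p^2 + 13*p + 42)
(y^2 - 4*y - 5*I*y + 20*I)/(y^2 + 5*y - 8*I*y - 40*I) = (y^2 - y*(4 + 5*I) + 20*I)/(y^2 + y*(5 - 8*I) - 40*I)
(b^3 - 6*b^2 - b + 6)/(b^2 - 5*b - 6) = b - 1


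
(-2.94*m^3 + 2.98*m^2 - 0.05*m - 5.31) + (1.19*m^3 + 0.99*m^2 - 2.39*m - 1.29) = -1.75*m^3 + 3.97*m^2 - 2.44*m - 6.6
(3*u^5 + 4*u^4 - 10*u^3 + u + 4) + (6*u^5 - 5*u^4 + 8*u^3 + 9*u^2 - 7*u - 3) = 9*u^5 - u^4 - 2*u^3 + 9*u^2 - 6*u + 1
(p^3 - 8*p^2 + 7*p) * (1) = p^3 - 8*p^2 + 7*p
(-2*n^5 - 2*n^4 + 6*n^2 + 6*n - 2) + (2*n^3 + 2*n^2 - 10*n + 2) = -2*n^5 - 2*n^4 + 2*n^3 + 8*n^2 - 4*n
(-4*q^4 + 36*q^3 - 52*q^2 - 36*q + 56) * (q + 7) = -4*q^5 + 8*q^4 + 200*q^3 - 400*q^2 - 196*q + 392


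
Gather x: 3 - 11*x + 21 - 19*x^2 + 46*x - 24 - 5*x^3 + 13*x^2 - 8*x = -5*x^3 - 6*x^2 + 27*x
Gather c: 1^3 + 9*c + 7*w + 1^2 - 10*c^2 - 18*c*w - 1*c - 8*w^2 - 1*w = -10*c^2 + c*(8 - 18*w) - 8*w^2 + 6*w + 2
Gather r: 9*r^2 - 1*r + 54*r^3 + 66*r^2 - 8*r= 54*r^3 + 75*r^2 - 9*r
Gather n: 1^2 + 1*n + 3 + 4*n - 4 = 5*n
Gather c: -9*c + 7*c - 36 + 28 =-2*c - 8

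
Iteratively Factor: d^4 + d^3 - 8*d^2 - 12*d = (d + 2)*(d^3 - d^2 - 6*d) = (d - 3)*(d + 2)*(d^2 + 2*d) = d*(d - 3)*(d + 2)*(d + 2)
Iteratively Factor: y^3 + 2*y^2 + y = (y + 1)*(y^2 + y) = y*(y + 1)*(y + 1)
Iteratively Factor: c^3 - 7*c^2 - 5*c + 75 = (c + 3)*(c^2 - 10*c + 25) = (c - 5)*(c + 3)*(c - 5)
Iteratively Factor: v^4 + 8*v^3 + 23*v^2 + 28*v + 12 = (v + 2)*(v^3 + 6*v^2 + 11*v + 6) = (v + 2)*(v + 3)*(v^2 + 3*v + 2) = (v + 2)^2*(v + 3)*(v + 1)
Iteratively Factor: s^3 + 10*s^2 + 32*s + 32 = (s + 4)*(s^2 + 6*s + 8) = (s + 4)^2*(s + 2)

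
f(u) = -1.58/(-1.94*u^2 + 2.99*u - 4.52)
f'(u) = -1.58*(3.88*u - 2.99)/(-1.94*u^2 + 2.99*u - 4.52)^2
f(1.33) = 0.40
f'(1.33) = -0.22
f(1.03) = 0.45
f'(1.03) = -0.13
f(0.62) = 0.46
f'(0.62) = 0.08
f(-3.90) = 0.03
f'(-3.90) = 0.01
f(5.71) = 0.03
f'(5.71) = -0.01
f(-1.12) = 0.15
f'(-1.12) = 0.11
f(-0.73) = 0.20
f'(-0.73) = 0.15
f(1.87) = 0.28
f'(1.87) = -0.21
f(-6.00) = 0.02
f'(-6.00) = 0.00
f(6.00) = 0.03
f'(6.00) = -0.01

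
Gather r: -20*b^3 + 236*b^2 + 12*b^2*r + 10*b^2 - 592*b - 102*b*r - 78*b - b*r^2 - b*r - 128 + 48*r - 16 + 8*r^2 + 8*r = -20*b^3 + 246*b^2 - 670*b + r^2*(8 - b) + r*(12*b^2 - 103*b + 56) - 144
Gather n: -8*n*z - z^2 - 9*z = -8*n*z - z^2 - 9*z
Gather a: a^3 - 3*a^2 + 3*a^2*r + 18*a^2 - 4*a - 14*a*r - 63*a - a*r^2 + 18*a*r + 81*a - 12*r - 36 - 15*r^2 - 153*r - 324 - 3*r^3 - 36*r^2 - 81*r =a^3 + a^2*(3*r + 15) + a*(-r^2 + 4*r + 14) - 3*r^3 - 51*r^2 - 246*r - 360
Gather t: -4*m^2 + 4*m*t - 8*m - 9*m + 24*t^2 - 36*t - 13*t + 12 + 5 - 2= -4*m^2 - 17*m + 24*t^2 + t*(4*m - 49) + 15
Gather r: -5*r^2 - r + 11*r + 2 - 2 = -5*r^2 + 10*r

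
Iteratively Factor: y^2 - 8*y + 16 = (y - 4)*(y - 4)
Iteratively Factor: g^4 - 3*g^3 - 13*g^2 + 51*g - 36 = (g - 3)*(g^3 - 13*g + 12) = (g - 3)^2*(g^2 + 3*g - 4) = (g - 3)^2*(g + 4)*(g - 1)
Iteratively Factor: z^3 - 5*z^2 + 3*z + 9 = (z - 3)*(z^2 - 2*z - 3) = (z - 3)^2*(z + 1)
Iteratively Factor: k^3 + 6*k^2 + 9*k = (k)*(k^2 + 6*k + 9) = k*(k + 3)*(k + 3)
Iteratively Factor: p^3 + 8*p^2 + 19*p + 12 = (p + 3)*(p^2 + 5*p + 4) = (p + 3)*(p + 4)*(p + 1)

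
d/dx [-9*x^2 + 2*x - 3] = 2 - 18*x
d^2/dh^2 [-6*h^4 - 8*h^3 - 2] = 24*h*(-3*h - 2)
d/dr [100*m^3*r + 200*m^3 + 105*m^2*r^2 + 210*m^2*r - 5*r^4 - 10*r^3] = 100*m^3 + 210*m^2*r + 210*m^2 - 20*r^3 - 30*r^2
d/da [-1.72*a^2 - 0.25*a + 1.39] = -3.44*a - 0.25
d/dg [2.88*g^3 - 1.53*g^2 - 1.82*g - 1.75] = 8.64*g^2 - 3.06*g - 1.82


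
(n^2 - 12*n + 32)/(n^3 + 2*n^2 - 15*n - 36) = (n - 8)/(n^2 + 6*n + 9)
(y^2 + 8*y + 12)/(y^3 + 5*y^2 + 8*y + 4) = (y + 6)/(y^2 + 3*y + 2)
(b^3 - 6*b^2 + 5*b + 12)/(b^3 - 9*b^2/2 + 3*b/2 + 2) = 2*(b^2 - 2*b - 3)/(2*b^2 - b - 1)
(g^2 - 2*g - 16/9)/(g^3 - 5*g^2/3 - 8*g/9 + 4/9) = (3*g - 8)/(3*g^2 - 7*g + 2)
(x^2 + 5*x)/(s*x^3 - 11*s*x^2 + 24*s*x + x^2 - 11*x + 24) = x*(x + 5)/(s*x^3 - 11*s*x^2 + 24*s*x + x^2 - 11*x + 24)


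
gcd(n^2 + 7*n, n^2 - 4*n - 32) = 1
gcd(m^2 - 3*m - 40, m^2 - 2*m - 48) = m - 8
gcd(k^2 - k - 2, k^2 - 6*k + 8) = k - 2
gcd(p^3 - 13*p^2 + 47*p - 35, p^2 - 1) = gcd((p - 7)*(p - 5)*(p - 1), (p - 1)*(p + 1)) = p - 1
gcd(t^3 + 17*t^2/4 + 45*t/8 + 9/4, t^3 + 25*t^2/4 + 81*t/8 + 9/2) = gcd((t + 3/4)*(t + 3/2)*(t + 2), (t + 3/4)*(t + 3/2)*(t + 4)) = t^2 + 9*t/4 + 9/8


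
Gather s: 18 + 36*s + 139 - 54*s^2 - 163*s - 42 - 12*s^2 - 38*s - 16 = -66*s^2 - 165*s + 99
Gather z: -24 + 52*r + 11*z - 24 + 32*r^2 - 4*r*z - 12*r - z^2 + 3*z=32*r^2 + 40*r - z^2 + z*(14 - 4*r) - 48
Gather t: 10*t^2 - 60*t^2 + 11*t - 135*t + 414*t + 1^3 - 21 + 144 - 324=-50*t^2 + 290*t - 200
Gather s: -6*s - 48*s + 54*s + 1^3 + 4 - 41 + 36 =0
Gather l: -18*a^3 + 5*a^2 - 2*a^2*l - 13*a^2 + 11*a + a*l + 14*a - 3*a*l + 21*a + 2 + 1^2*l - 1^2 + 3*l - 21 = -18*a^3 - 8*a^2 + 46*a + l*(-2*a^2 - 2*a + 4) - 20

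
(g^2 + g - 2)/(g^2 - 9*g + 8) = (g + 2)/(g - 8)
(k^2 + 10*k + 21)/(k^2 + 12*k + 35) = (k + 3)/(k + 5)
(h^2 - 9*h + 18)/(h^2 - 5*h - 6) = (h - 3)/(h + 1)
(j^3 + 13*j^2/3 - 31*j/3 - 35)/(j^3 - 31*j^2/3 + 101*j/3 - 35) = (3*j^2 + 22*j + 35)/(3*j^2 - 22*j + 35)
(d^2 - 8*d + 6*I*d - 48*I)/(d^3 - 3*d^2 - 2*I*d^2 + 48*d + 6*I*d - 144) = (d - 8)/(d^2 - d*(3 + 8*I) + 24*I)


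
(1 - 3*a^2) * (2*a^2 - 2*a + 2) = -6*a^4 + 6*a^3 - 4*a^2 - 2*a + 2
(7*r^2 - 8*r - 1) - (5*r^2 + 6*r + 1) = 2*r^2 - 14*r - 2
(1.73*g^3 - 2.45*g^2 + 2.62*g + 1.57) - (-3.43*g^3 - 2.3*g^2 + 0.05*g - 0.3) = 5.16*g^3 - 0.15*g^2 + 2.57*g + 1.87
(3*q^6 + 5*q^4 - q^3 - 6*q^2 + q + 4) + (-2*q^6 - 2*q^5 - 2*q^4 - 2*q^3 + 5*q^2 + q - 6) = q^6 - 2*q^5 + 3*q^4 - 3*q^3 - q^2 + 2*q - 2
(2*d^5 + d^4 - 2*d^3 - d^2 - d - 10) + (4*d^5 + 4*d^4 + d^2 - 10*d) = 6*d^5 + 5*d^4 - 2*d^3 - 11*d - 10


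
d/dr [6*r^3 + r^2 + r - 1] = 18*r^2 + 2*r + 1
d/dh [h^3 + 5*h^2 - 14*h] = 3*h^2 + 10*h - 14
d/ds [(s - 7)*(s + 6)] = 2*s - 1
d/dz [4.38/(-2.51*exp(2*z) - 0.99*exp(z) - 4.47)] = (21.9876*exp(z) + 4.3362)*exp(z)/(2.51*exp(2*z) + 0.99*exp(z) + 4.47)^2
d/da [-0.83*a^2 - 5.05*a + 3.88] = -1.66*a - 5.05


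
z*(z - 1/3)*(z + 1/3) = z^3 - z/9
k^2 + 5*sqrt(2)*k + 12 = (k + 2*sqrt(2))*(k + 3*sqrt(2))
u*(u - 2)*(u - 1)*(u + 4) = u^4 + u^3 - 10*u^2 + 8*u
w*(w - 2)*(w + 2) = w^3 - 4*w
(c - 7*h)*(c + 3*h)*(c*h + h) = c^3*h - 4*c^2*h^2 + c^2*h - 21*c*h^3 - 4*c*h^2 - 21*h^3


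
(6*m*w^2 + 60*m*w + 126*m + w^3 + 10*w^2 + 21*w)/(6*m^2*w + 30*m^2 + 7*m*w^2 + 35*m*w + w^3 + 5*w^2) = (w^2 + 10*w + 21)/(m*w + 5*m + w^2 + 5*w)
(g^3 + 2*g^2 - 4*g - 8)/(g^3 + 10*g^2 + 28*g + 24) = (g - 2)/(g + 6)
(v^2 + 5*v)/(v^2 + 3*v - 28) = v*(v + 5)/(v^2 + 3*v - 28)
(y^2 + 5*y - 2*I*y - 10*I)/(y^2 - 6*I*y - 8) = (y + 5)/(y - 4*I)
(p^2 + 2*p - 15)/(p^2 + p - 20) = (p - 3)/(p - 4)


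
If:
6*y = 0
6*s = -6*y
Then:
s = 0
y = 0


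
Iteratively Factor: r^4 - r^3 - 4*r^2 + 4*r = (r - 1)*(r^3 - 4*r) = (r - 2)*(r - 1)*(r^2 + 2*r) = r*(r - 2)*(r - 1)*(r + 2)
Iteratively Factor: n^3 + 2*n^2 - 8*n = (n - 2)*(n^2 + 4*n) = n*(n - 2)*(n + 4)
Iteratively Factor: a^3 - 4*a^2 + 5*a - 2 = (a - 2)*(a^2 - 2*a + 1) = (a - 2)*(a - 1)*(a - 1)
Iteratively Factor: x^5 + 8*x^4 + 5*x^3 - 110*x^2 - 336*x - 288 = (x + 2)*(x^4 + 6*x^3 - 7*x^2 - 96*x - 144) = (x - 4)*(x + 2)*(x^3 + 10*x^2 + 33*x + 36) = (x - 4)*(x + 2)*(x + 4)*(x^2 + 6*x + 9) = (x - 4)*(x + 2)*(x + 3)*(x + 4)*(x + 3)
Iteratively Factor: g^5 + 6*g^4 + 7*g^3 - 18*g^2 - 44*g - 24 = (g + 2)*(g^4 + 4*g^3 - g^2 - 16*g - 12) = (g - 2)*(g + 2)*(g^3 + 6*g^2 + 11*g + 6) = (g - 2)*(g + 2)^2*(g^2 + 4*g + 3) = (g - 2)*(g + 2)^2*(g + 3)*(g + 1)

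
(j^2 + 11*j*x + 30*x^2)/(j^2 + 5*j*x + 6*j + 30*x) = (j + 6*x)/(j + 6)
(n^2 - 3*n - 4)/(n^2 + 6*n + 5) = (n - 4)/(n + 5)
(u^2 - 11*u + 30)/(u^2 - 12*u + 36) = (u - 5)/(u - 6)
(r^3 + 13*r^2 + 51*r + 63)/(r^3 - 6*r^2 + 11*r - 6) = (r^3 + 13*r^2 + 51*r + 63)/(r^3 - 6*r^2 + 11*r - 6)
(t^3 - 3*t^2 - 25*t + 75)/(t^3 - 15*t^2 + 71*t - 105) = (t + 5)/(t - 7)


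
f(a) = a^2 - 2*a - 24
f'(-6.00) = -14.00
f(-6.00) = 24.00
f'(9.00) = 16.00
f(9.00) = 39.00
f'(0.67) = -0.66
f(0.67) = -24.89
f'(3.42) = 4.84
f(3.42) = -19.14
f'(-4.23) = -10.46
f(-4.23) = 2.35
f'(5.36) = 8.72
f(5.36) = -5.99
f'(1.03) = 0.06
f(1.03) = -25.00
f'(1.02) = 0.04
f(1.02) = -25.00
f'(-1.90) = -5.80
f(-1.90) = -16.59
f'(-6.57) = -15.14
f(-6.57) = 32.30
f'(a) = 2*a - 2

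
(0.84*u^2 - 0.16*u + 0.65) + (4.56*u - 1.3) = 0.84*u^2 + 4.4*u - 0.65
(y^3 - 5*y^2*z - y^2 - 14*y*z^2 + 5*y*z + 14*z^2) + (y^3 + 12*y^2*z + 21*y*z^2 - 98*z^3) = 2*y^3 + 7*y^2*z - y^2 + 7*y*z^2 + 5*y*z - 98*z^3 + 14*z^2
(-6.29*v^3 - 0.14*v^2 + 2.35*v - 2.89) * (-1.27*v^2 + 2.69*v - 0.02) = 7.9883*v^5 - 16.7423*v^4 - 3.2353*v^3 + 9.9946*v^2 - 7.8211*v + 0.0578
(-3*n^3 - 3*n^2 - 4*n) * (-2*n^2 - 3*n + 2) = 6*n^5 + 15*n^4 + 11*n^3 + 6*n^2 - 8*n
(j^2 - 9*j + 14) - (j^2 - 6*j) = 14 - 3*j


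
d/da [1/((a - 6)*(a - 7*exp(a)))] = ((6 - a)*(a - 7*exp(a)) + (a - 6)^2*(7*exp(a) - 1))/((a - 6)^3*(a - 7*exp(a))^2)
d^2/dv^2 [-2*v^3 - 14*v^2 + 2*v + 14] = -12*v - 28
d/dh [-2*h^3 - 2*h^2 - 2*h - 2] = -6*h^2 - 4*h - 2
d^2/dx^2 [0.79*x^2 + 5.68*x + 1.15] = 1.58000000000000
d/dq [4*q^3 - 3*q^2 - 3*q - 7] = 12*q^2 - 6*q - 3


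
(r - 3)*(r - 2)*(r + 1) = r^3 - 4*r^2 + r + 6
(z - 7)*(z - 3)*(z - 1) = z^3 - 11*z^2 + 31*z - 21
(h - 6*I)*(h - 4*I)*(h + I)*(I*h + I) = I*h^4 + 9*h^3 + I*h^3 + 9*h^2 - 14*I*h^2 + 24*h - 14*I*h + 24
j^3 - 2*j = j*(j - sqrt(2))*(j + sqrt(2))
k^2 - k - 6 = (k - 3)*(k + 2)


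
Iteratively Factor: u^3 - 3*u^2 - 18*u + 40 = (u - 5)*(u^2 + 2*u - 8) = (u - 5)*(u - 2)*(u + 4)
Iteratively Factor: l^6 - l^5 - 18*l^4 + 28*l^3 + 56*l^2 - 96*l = (l)*(l^5 - l^4 - 18*l^3 + 28*l^2 + 56*l - 96) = l*(l - 3)*(l^4 + 2*l^3 - 12*l^2 - 8*l + 32) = l*(l - 3)*(l - 2)*(l^3 + 4*l^2 - 4*l - 16) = l*(l - 3)*(l - 2)^2*(l^2 + 6*l + 8) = l*(l - 3)*(l - 2)^2*(l + 4)*(l + 2)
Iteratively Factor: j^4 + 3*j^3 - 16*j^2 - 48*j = (j)*(j^3 + 3*j^2 - 16*j - 48) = j*(j + 3)*(j^2 - 16) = j*(j - 4)*(j + 3)*(j + 4)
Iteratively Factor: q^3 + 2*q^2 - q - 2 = (q + 2)*(q^2 - 1) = (q - 1)*(q + 2)*(q + 1)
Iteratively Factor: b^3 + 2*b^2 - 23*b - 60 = (b + 3)*(b^2 - b - 20) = (b - 5)*(b + 3)*(b + 4)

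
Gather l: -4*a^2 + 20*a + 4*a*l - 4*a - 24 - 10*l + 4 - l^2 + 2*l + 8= -4*a^2 + 16*a - l^2 + l*(4*a - 8) - 12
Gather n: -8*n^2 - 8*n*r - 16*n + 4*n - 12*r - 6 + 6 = -8*n^2 + n*(-8*r - 12) - 12*r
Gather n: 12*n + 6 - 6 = 12*n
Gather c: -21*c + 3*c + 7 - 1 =6 - 18*c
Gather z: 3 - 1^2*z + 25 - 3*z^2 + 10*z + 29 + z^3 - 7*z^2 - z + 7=z^3 - 10*z^2 + 8*z + 64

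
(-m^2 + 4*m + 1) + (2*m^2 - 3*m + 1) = m^2 + m + 2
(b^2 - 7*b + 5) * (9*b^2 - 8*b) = 9*b^4 - 71*b^3 + 101*b^2 - 40*b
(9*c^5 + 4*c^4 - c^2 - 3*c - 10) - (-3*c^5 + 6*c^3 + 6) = 12*c^5 + 4*c^4 - 6*c^3 - c^2 - 3*c - 16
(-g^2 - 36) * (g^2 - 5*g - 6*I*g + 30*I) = -g^4 + 5*g^3 + 6*I*g^3 - 36*g^2 - 30*I*g^2 + 180*g + 216*I*g - 1080*I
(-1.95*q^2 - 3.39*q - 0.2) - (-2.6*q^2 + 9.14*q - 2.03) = 0.65*q^2 - 12.53*q + 1.83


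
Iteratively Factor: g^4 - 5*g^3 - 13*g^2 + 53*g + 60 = (g + 1)*(g^3 - 6*g^2 - 7*g + 60) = (g + 1)*(g + 3)*(g^2 - 9*g + 20) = (g - 5)*(g + 1)*(g + 3)*(g - 4)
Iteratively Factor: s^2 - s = (s)*(s - 1)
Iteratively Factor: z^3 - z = (z + 1)*(z^2 - z) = (z - 1)*(z + 1)*(z)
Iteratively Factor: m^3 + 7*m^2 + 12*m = (m)*(m^2 + 7*m + 12) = m*(m + 4)*(m + 3)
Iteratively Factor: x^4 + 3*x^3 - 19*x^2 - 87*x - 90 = (x + 3)*(x^3 - 19*x - 30) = (x - 5)*(x + 3)*(x^2 + 5*x + 6) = (x - 5)*(x + 3)^2*(x + 2)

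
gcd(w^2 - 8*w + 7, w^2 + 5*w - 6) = w - 1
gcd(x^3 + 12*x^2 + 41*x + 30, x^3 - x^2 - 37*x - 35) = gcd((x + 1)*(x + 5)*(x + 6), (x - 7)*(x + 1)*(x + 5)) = x^2 + 6*x + 5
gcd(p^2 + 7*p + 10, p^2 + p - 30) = 1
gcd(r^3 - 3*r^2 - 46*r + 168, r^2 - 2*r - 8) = r - 4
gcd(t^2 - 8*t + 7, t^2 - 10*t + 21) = t - 7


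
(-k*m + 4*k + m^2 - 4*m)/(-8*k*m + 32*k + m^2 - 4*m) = (k - m)/(8*k - m)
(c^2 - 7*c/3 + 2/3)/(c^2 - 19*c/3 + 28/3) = (3*c^2 - 7*c + 2)/(3*c^2 - 19*c + 28)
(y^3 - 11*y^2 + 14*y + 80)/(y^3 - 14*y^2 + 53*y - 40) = (y + 2)/(y - 1)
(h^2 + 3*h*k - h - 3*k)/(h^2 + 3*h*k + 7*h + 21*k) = (h - 1)/(h + 7)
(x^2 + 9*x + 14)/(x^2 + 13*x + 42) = (x + 2)/(x + 6)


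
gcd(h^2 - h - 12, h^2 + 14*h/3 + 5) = h + 3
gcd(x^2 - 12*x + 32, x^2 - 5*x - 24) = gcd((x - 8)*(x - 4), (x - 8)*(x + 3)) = x - 8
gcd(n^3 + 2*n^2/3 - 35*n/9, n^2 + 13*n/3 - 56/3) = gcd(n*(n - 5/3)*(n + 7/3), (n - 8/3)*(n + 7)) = 1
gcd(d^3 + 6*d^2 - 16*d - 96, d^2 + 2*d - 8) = d + 4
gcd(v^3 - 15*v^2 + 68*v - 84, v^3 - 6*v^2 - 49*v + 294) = v^2 - 13*v + 42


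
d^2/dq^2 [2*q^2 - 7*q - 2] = 4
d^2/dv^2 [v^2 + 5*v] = 2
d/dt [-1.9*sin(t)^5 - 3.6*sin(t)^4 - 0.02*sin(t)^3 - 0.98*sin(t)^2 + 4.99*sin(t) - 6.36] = (-9.5*sin(t)^4 - 14.4*sin(t)^3 - 0.06*sin(t)^2 - 1.96*sin(t) + 4.99)*cos(t)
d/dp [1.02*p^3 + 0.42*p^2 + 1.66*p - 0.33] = 3.06*p^2 + 0.84*p + 1.66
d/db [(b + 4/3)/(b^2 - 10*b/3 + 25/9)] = 9*(-3*b - 13)/(27*b^3 - 135*b^2 + 225*b - 125)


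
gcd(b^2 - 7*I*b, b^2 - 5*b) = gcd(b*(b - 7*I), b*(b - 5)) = b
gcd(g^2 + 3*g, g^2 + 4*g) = g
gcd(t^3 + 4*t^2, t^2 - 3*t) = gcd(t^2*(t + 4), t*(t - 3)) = t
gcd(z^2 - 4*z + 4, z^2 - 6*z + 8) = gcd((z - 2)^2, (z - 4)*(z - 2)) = z - 2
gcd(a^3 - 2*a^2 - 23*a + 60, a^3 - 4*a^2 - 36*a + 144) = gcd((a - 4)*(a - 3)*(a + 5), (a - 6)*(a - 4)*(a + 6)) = a - 4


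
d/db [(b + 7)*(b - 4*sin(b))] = b - (b + 7)*(4*cos(b) - 1) - 4*sin(b)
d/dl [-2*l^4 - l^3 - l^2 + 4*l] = -8*l^3 - 3*l^2 - 2*l + 4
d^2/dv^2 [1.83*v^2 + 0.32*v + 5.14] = 3.66000000000000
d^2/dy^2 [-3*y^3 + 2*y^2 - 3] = 4 - 18*y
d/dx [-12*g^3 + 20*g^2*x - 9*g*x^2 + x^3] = 20*g^2 - 18*g*x + 3*x^2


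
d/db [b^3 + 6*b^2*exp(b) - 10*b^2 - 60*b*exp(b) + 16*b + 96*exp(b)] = 6*b^2*exp(b) + 3*b^2 - 48*b*exp(b) - 20*b + 36*exp(b) + 16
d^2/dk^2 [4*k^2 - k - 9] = 8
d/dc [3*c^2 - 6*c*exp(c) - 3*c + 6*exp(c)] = -6*c*exp(c) + 6*c - 3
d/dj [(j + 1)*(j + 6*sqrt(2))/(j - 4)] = (j^2 - 8*j - 30*sqrt(2) - 4)/(j^2 - 8*j + 16)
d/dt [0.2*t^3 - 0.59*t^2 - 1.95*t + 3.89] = 0.6*t^2 - 1.18*t - 1.95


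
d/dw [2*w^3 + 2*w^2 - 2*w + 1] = 6*w^2 + 4*w - 2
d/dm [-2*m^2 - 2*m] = -4*m - 2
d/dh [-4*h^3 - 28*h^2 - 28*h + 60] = -12*h^2 - 56*h - 28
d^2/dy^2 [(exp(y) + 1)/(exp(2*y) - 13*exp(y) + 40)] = (exp(4*y) + 17*exp(3*y) - 279*exp(2*y) + 529*exp(y) + 2120)*exp(y)/(exp(6*y) - 39*exp(5*y) + 627*exp(4*y) - 5317*exp(3*y) + 25080*exp(2*y) - 62400*exp(y) + 64000)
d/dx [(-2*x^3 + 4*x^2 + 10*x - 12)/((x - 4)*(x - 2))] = 2*(-x^4 + 12*x^3 - 41*x^2 + 44*x + 4)/(x^4 - 12*x^3 + 52*x^2 - 96*x + 64)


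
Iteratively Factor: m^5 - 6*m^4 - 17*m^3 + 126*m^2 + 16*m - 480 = (m - 4)*(m^4 - 2*m^3 - 25*m^2 + 26*m + 120) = (m - 5)*(m - 4)*(m^3 + 3*m^2 - 10*m - 24) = (m - 5)*(m - 4)*(m + 4)*(m^2 - m - 6) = (m - 5)*(m - 4)*(m + 2)*(m + 4)*(m - 3)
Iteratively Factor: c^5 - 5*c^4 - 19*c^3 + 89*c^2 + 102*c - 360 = (c + 3)*(c^4 - 8*c^3 + 5*c^2 + 74*c - 120) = (c - 2)*(c + 3)*(c^3 - 6*c^2 - 7*c + 60) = (c - 4)*(c - 2)*(c + 3)*(c^2 - 2*c - 15) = (c - 4)*(c - 2)*(c + 3)^2*(c - 5)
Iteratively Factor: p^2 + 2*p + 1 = (p + 1)*(p + 1)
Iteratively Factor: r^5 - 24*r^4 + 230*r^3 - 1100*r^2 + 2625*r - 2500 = (r - 5)*(r^4 - 19*r^3 + 135*r^2 - 425*r + 500) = (r - 5)^2*(r^3 - 14*r^2 + 65*r - 100) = (r - 5)^3*(r^2 - 9*r + 20) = (r - 5)^4*(r - 4)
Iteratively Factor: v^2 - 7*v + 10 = (v - 5)*(v - 2)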